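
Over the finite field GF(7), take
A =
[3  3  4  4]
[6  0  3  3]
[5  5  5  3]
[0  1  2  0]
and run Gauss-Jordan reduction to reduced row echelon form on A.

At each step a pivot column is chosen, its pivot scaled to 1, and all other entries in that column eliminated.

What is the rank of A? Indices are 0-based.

rank = 4

step 1: normalize row 0 (÷3) = (1, 1, 6, 6)
  row 1: subtract 6×row0 = (0, 1, 2, 2)
  row 2: subtract 5×row0 = (0, 0, 3, 1)
step 2: normalize row 1 (÷1) = (0, 1, 2, 2)
  row 0: subtract 1×row1 = (1, 0, 4, 4)
  row 3: subtract 1×row1 = (0, 0, 0, 5)
step 3: normalize row 2 (÷3) = (0, 0, 1, 5)
  row 0: subtract 4×row2 = (1, 0, 0, 5)
  row 1: subtract 2×row2 = (0, 1, 0, 6)
step 4: normalize row 3 (÷5) = (0, 0, 0, 1)
  row 0: subtract 5×row3 = (1, 0, 0, 0)
  row 1: subtract 6×row3 = (0, 1, 0, 0)
  row 2: subtract 5×row3 = (0, 0, 1, 0)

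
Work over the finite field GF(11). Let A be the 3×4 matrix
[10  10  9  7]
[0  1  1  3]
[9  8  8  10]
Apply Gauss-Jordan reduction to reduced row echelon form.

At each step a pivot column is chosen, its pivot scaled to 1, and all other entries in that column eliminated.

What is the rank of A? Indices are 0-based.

rank = 3

step 1: normalize row 0 (÷10) = (1, 1, 2, 4)
  row 2: subtract 9×row0 = (0, 10, 1, 7)
step 2: normalize row 1 (÷1) = (0, 1, 1, 3)
  row 0: subtract 1×row1 = (1, 0, 1, 1)
  row 2: subtract 10×row1 = (0, 0, 2, 10)
step 3: normalize row 2 (÷2) = (0, 0, 1, 5)
  row 0: subtract 1×row2 = (1, 0, 0, 7)
  row 1: subtract 1×row2 = (0, 1, 0, 9)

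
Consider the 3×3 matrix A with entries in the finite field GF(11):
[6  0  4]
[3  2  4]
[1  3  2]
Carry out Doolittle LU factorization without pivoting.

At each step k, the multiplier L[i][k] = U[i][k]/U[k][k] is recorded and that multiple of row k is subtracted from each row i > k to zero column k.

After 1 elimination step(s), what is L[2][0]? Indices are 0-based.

L[2][0] = 2

k=0: U[0][0]=6
  eliminate (1,0): mult=6, new row 1: (0, 2, 2); set L[1][0]=6
  eliminate (2,0): mult=2, new row 2: (0, 3, 5); set L[2][0]=2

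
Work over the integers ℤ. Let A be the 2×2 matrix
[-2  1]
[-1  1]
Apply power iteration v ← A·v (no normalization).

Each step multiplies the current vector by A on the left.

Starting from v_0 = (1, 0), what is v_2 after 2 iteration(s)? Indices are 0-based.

v_0 = (1, 0).
v_1 = A·v_0 = (-2, -1).
v_2 = A·v_1 = (3, 1).

v_2 = (3, 1)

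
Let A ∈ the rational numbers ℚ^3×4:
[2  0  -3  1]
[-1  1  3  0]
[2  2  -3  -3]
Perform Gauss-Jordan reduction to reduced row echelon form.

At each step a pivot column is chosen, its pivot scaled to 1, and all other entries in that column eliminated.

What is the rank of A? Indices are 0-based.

rank = 3

pivot(0,0)=2: scale R0 → (1, 0, -3/2, 1/2)
  clear (1,0): R1 −= (-1)R0 → (0, 1, 3/2, 1/2)
  clear (2,0): R2 −= (2)R0 → (0, 2, 0, -4)
pivot(1,1)=1: scale R1 → (0, 1, 3/2, 1/2)
  clear (2,1): R2 −= (2)R1 → (0, 0, -3, -5)
pivot(2,2)=-3: scale R2 → (0, 0, 1, 5/3)
  clear (0,2): R0 −= (-3/2)R2 → (1, 0, 0, 3)
  clear (1,2): R1 −= (3/2)R2 → (0, 1, 0, -2)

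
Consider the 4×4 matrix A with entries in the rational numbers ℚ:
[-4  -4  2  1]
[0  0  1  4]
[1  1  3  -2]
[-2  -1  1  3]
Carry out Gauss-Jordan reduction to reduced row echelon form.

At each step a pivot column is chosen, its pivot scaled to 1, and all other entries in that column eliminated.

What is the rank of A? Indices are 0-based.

pivot(0,0)=-4: scale R0 → (1, 1, -1/2, -1/4)
  clear (2,0): R2 −= (1)R0 → (0, 0, 7/2, -7/4)
  clear (3,0): R3 −= (-2)R0 → (0, 1, 0, 5/2)
pivot(1,1): swap R1↔R3
pivot(1,1)=1: scale R1 → (0, 1, 0, 5/2)
  clear (0,1): R0 −= (1)R1 → (1, 0, -1/2, -11/4)
pivot(2,2)=7/2: scale R2 → (0, 0, 1, -1/2)
  clear (0,2): R0 −= (-1/2)R2 → (1, 0, 0, -3)
  clear (3,2): R3 −= (1)R2 → (0, 0, 0, 9/2)
pivot(3,3)=9/2: scale R3 → (0, 0, 0, 1)
  clear (0,3): R0 −= (-3)R3 → (1, 0, 0, 0)
  clear (1,3): R1 −= (5/2)R3 → (0, 1, 0, 0)
  clear (2,3): R2 −= (-1/2)R3 → (0, 0, 1, 0)

rank = 4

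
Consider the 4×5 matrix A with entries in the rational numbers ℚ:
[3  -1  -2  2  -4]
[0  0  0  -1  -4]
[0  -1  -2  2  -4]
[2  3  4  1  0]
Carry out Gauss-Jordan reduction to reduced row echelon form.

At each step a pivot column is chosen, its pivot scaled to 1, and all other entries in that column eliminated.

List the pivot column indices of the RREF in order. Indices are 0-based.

step 1: normalize row 0 (÷3) = (1, -1/3, -2/3, 2/3, -4/3)
  row 3: subtract 2×row0 = (0, 11/3, 16/3, -1/3, 8/3)
step 2: exchange rows 1,2
step 2: normalize row 1 (÷-1) = (0, 1, 2, -2, 4)
  row 0: subtract -1/3×row1 = (1, 0, 0, 0, 0)
  row 3: subtract 11/3×row1 = (0, 0, -2, 7, -12)
step 3: exchange rows 2,3
step 3: normalize row 2 (÷-2) = (0, 0, 1, -7/2, 6)
  row 1: subtract 2×row2 = (0, 1, 0, 5, -8)
step 4: normalize row 3 (÷-1) = (0, 0, 0, 1, 4)
  row 1: subtract 5×row3 = (0, 1, 0, 0, -28)
  row 2: subtract -7/2×row3 = (0, 0, 1, 0, 20)

pivot columns: 0, 1, 2, 3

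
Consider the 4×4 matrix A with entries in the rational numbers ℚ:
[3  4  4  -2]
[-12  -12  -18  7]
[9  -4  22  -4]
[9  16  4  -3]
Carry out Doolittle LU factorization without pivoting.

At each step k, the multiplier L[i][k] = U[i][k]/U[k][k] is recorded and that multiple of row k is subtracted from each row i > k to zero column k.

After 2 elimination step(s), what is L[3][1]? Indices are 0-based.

[col 0] pivot 3
  R1 -= -4*R0 → (0, 4, -2, -1)  (L[1][0] := -4)
  R2 -= 3*R0 → (0, -16, 10, 2)  (L[2][0] := 3)
  R3 -= 3*R0 → (0, 4, -8, 3)  (L[3][0] := 3)
[col 1] pivot 4
  R2 -= -4*R1 → (0, 0, 2, -2)  (L[2][1] := -4)
  R3 -= 1*R1 → (0, 0, -6, 4)  (L[3][1] := 1)

L[3][1] = 1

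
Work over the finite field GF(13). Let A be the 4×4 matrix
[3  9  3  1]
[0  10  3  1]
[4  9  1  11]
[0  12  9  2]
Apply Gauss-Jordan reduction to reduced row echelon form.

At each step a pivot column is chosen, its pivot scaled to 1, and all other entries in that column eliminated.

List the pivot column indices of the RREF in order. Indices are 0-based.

step 1: normalize row 0 (÷3) = (1, 3, 1, 9)
  row 2: subtract 4×row0 = (0, 10, 10, 1)
step 2: normalize row 1 (÷10) = (0, 1, 12, 4)
  row 0: subtract 3×row1 = (1, 0, 4, 10)
  row 2: subtract 10×row1 = (0, 0, 7, 0)
  row 3: subtract 12×row1 = (0, 0, 8, 6)
step 3: normalize row 2 (÷7) = (0, 0, 1, 0)
  row 0: subtract 4×row2 = (1, 0, 0, 10)
  row 1: subtract 12×row2 = (0, 1, 0, 4)
  row 3: subtract 8×row2 = (0, 0, 0, 6)
step 4: normalize row 3 (÷6) = (0, 0, 0, 1)
  row 0: subtract 10×row3 = (1, 0, 0, 0)
  row 1: subtract 4×row3 = (0, 1, 0, 0)

pivot columns: 0, 1, 2, 3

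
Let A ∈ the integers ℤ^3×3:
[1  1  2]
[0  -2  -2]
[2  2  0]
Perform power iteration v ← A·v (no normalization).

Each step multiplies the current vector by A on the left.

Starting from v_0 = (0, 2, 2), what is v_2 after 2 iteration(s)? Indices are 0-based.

v_2 = (6, 8, -4)

v_0 = (0, 2, 2).
v_1 = A·v_0 = (6, -8, 4).
v_2 = A·v_1 = (6, 8, -4).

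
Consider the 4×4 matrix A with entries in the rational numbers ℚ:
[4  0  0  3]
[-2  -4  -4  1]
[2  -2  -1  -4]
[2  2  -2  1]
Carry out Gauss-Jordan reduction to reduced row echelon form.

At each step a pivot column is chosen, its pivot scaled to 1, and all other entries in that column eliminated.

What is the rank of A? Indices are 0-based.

rank = 4

pivot(0,0)=4: scale R0 → (1, 0, 0, 3/4)
  clear (1,0): R1 −= (-2)R0 → (0, -4, -4, 5/2)
  clear (2,0): R2 −= (2)R0 → (0, -2, -1, -11/2)
  clear (3,0): R3 −= (2)R0 → (0, 2, -2, -1/2)
pivot(1,1)=-4: scale R1 → (0, 1, 1, -5/8)
  clear (2,1): R2 −= (-2)R1 → (0, 0, 1, -27/4)
  clear (3,1): R3 −= (2)R1 → (0, 0, -4, 3/4)
pivot(2,2)=1: scale R2 → (0, 0, 1, -27/4)
  clear (1,2): R1 −= (1)R2 → (0, 1, 0, 49/8)
  clear (3,2): R3 −= (-4)R2 → (0, 0, 0, -105/4)
pivot(3,3)=-105/4: scale R3 → (0, 0, 0, 1)
  clear (0,3): R0 −= (3/4)R3 → (1, 0, 0, 0)
  clear (1,3): R1 −= (49/8)R3 → (0, 1, 0, 0)
  clear (2,3): R2 −= (-27/4)R3 → (0, 0, 1, 0)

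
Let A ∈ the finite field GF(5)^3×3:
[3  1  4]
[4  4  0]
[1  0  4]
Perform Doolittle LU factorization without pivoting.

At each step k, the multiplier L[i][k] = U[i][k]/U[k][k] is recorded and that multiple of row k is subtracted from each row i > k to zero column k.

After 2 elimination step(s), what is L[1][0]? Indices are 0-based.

Step 1: pivot at (0,0) is 3.
  row1 ← row1 − (3)·row0  ⇒  L[1][0]=3, U row1=(0, 1, 3)
  row2 ← row2 − (2)·row0  ⇒  L[2][0]=2, U row2=(0, 3, 1)
Step 2: pivot at (1,1) is 1.
  row2 ← row2 − (3)·row1  ⇒  L[2][1]=3, U row2=(0, 0, 2)

L[1][0] = 3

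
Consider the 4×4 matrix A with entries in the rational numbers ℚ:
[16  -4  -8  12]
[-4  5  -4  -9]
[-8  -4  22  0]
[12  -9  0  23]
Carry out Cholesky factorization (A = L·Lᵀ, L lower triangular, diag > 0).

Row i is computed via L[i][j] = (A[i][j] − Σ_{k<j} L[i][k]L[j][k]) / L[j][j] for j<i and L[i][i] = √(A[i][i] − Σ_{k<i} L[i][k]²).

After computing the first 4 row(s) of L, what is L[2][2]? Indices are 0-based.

Step 1: L[0][0] = √(16) = 4.
  L[1][0] = (-4) / L[0][0] = -1.
Step 2: L[1][1] = √(4) = 2.
  L[2][0] = (-8) / L[0][0] = -2.
  L[2][1] = (-6) / L[1][1] = -3.
Step 3: L[2][2] = √(9) = 3.
  L[3][0] = (12) / L[0][0] = 3.
  L[3][1] = (-6) / L[1][1] = -3.
  L[3][2] = (-3) / L[2][2] = -1.
Step 4: L[3][3] = √(4) = 2.

L[2][2] = 3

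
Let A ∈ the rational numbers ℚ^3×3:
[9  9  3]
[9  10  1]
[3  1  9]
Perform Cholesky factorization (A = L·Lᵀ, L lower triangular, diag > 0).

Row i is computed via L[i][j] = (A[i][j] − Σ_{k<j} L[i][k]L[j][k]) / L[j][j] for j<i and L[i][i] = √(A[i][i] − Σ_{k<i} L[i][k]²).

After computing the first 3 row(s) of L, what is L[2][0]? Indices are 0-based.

Step 1: L[0][0] = √(9) = 3.
  L[1][0] = (9) / L[0][0] = 3.
Step 2: L[1][1] = √(1) = 1.
  L[2][0] = (3) / L[0][0] = 1.
  L[2][1] = (-2) / L[1][1] = -2.
Step 3: L[2][2] = √(4) = 2.

L[2][0] = 1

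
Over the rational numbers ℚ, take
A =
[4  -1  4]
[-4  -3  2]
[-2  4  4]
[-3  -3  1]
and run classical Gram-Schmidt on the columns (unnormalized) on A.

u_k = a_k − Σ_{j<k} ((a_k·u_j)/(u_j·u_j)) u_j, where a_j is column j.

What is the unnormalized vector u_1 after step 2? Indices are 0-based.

Step 1: u_0 = a_0 = (4, -4, -2, -3).
Step 2: u_1 = a_1 − (1/5)·u_0 = (-9/5, -11/5, 22/5, -12/5).

u_1 = (-9/5, -11/5, 22/5, -12/5)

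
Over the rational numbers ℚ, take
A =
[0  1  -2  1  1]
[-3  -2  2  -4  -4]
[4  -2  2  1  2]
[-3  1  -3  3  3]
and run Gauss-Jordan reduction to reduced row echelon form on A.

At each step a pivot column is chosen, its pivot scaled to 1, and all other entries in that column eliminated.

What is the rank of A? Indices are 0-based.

rank = 4

step 1: exchange rows 0,1
step 1: normalize row 0 (÷-3) = (1, 2/3, -2/3, 4/3, 4/3)
  row 2: subtract 4×row0 = (0, -14/3, 14/3, -13/3, -10/3)
  row 3: subtract -3×row0 = (0, 3, -5, 7, 7)
step 2: normalize row 1 (÷1) = (0, 1, -2, 1, 1)
  row 0: subtract 2/3×row1 = (1, 0, 2/3, 2/3, 2/3)
  row 2: subtract -14/3×row1 = (0, 0, -14/3, 1/3, 4/3)
  row 3: subtract 3×row1 = (0, 0, 1, 4, 4)
step 3: normalize row 2 (÷-14/3) = (0, 0, 1, -1/14, -2/7)
  row 0: subtract 2/3×row2 = (1, 0, 0, 5/7, 6/7)
  row 1: subtract -2×row2 = (0, 1, 0, 6/7, 3/7)
  row 3: subtract 1×row2 = (0, 0, 0, 57/14, 30/7)
step 4: normalize row 3 (÷57/14) = (0, 0, 0, 1, 20/19)
  row 0: subtract 5/7×row3 = (1, 0, 0, 0, 2/19)
  row 1: subtract 6/7×row3 = (0, 1, 0, 0, -9/19)
  row 2: subtract -1/14×row3 = (0, 0, 1, 0, -4/19)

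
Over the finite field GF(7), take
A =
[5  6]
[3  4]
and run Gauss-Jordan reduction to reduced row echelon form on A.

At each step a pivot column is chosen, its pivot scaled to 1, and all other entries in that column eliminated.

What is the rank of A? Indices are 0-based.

rank = 2

step 1: normalize row 0 (÷5) = (1, 4)
  row 1: subtract 3×row0 = (0, 6)
step 2: normalize row 1 (÷6) = (0, 1)
  row 0: subtract 4×row1 = (1, 0)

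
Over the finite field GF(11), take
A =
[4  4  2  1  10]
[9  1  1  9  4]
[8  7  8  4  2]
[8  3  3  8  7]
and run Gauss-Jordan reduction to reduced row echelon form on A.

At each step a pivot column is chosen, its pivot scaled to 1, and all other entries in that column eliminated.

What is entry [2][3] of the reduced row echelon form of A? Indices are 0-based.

M[2][3] = 7

step 1: normalize row 0 (÷4) = (1, 1, 6, 3, 8)
  row 1: subtract 9×row0 = (0, 3, 2, 4, 9)
  row 2: subtract 8×row0 = (0, 10, 4, 2, 4)
  row 3: subtract 8×row0 = (0, 6, 10, 6, 9)
step 2: normalize row 1 (÷3) = (0, 1, 8, 5, 3)
  row 0: subtract 1×row1 = (1, 0, 9, 9, 5)
  row 2: subtract 10×row1 = (0, 0, 1, 7, 7)
  row 3: subtract 6×row1 = (0, 0, 6, 9, 2)
step 3: normalize row 2 (÷1) = (0, 0, 1, 7, 7)
  row 0: subtract 9×row2 = (1, 0, 0, 1, 8)
  row 1: subtract 8×row2 = (0, 1, 0, 4, 2)
  row 3: subtract 6×row2 = (0, 0, 0, 0, 4)
skip col 3 (zero from row 3)
step 4: normalize row 3 (÷4) = (0, 0, 0, 0, 1)
  row 0: subtract 8×row3 = (1, 0, 0, 1, 0)
  row 1: subtract 2×row3 = (0, 1, 0, 4, 0)
  row 2: subtract 7×row3 = (0, 0, 1, 7, 0)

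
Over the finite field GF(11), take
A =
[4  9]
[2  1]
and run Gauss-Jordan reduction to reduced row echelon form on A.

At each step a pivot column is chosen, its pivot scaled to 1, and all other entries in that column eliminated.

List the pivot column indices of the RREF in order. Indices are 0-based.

step 1: normalize row 0 (÷4) = (1, 5)
  row 1: subtract 2×row0 = (0, 2)
step 2: normalize row 1 (÷2) = (0, 1)
  row 0: subtract 5×row1 = (1, 0)

pivot columns: 0, 1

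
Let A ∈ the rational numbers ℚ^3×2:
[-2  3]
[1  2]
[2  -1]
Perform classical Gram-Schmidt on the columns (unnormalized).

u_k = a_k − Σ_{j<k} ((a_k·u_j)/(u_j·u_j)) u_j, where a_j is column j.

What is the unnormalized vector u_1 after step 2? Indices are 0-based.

Step 1: u_0 = a_0 = (-2, 1, 2).
Step 2: u_1 = a_1 − (-2/3)·u_0 = (5/3, 8/3, 1/3).

u_1 = (5/3, 8/3, 1/3)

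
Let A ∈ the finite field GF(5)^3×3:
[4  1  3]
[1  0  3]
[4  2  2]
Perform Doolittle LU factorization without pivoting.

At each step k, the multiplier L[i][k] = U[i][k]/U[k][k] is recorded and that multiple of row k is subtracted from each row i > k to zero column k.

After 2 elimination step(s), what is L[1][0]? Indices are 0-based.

[col 0] pivot 4
  R1 -= 4*R0 → (0, 1, 1)  (L[1][0] := 4)
  R2 -= 1*R0 → (0, 1, 4)  (L[2][0] := 1)
[col 1] pivot 1
  R2 -= 1*R1 → (0, 0, 3)  (L[2][1] := 1)

L[1][0] = 4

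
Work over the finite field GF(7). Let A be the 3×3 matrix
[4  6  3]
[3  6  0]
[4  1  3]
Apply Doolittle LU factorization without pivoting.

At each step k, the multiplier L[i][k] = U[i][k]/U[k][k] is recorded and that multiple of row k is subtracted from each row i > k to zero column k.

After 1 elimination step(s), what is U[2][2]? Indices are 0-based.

U[2][2] = 0

Step 1: pivot at (0,0) is 4.
  row1 ← row1 − (6)·row0  ⇒  L[1][0]=6, U row1=(0, 5, 3)
  row2 ← row2 − (1)·row0  ⇒  L[2][0]=1, U row2=(0, 2, 0)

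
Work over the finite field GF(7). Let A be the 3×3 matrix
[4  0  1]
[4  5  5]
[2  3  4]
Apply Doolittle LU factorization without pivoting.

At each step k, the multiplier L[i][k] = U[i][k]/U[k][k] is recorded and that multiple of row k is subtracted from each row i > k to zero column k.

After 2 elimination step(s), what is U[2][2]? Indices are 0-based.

U[2][2] = 6

k=0: U[0][0]=4
  eliminate (1,0): mult=1, new row 1: (0, 5, 4); set L[1][0]=1
  eliminate (2,0): mult=4, new row 2: (0, 3, 0); set L[2][0]=4
k=1: U[1][1]=5
  eliminate (2,1): mult=2, new row 2: (0, 0, 6); set L[2][1]=2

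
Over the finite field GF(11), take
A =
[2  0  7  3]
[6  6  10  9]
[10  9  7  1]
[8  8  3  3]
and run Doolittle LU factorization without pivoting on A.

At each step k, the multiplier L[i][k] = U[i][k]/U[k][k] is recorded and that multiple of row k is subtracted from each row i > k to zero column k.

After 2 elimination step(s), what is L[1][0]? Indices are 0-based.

L[1][0] = 3

[col 0] pivot 2
  R1 -= 3*R0 → (0, 6, 0, 0)  (L[1][0] := 3)
  R2 -= 5*R0 → (0, 9, 5, 8)  (L[2][0] := 5)
  R3 -= 4*R0 → (0, 8, 8, 2)  (L[3][0] := 4)
[col 1] pivot 6
  R2 -= 7*R1 → (0, 0, 5, 8)  (L[2][1] := 7)
  R3 -= 5*R1 → (0, 0, 8, 2)  (L[3][1] := 5)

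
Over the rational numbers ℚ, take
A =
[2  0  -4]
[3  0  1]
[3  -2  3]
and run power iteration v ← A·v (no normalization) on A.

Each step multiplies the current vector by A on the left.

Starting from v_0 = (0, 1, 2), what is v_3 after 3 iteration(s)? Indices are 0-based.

v_3 = (0, -112, -104)

v_0 = (0, 1, 2).
v_1 = A·v_0 = (-8, 2, 4).
v_2 = A·v_1 = (-32, -20, -16).
v_3 = A·v_2 = (0, -112, -104).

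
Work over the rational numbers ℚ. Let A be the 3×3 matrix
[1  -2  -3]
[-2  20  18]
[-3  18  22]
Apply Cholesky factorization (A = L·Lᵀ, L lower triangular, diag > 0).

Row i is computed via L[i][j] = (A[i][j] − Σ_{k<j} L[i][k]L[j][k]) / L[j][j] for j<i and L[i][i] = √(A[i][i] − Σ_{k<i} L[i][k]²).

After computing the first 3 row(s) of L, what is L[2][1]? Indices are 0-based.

Step 1: L[0][0] = √(1) = 1.
  L[1][0] = (-2) / L[0][0] = -2.
Step 2: L[1][1] = √(16) = 4.
  L[2][0] = (-3) / L[0][0] = -3.
  L[2][1] = (12) / L[1][1] = 3.
Step 3: L[2][2] = √(4) = 2.

L[2][1] = 3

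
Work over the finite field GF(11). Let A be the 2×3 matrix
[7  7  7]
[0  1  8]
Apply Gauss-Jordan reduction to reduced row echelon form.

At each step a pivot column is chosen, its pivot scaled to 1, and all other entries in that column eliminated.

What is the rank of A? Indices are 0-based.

rank = 2

pivot(0,0)=7: scale R0 → (1, 1, 1)
pivot(1,1)=1: scale R1 → (0, 1, 8)
  clear (0,1): R0 −= (1)R1 → (1, 0, 4)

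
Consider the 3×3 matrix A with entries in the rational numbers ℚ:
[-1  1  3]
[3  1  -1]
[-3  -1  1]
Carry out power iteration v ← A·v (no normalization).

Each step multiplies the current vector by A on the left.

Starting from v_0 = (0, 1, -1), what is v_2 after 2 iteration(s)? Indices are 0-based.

v_2 = (-2, -2, 2)

v_0 = (0, 1, -1).
v_1 = A·v_0 = (-2, 2, -2).
v_2 = A·v_1 = (-2, -2, 2).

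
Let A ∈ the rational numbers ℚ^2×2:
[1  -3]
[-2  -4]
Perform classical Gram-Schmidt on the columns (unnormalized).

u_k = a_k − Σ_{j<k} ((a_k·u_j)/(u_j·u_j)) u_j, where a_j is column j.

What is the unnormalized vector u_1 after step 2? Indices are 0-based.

u_1 = (-4, -2)

Step 1: u_0 = a_0 = (1, -2).
Step 2: u_1 = a_1 − (1)·u_0 = (-4, -2).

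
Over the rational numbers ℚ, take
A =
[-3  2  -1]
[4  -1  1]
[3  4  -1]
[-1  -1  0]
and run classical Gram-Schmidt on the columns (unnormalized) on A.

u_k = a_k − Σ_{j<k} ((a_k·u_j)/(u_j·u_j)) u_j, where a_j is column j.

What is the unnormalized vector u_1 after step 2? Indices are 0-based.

u_1 = (79/35, -47/35, 131/35, -32/35)

Step 1: u_0 = a_0 = (-3, 4, 3, -1).
Step 2: u_1 = a_1 − (3/35)·u_0 = (79/35, -47/35, 131/35, -32/35).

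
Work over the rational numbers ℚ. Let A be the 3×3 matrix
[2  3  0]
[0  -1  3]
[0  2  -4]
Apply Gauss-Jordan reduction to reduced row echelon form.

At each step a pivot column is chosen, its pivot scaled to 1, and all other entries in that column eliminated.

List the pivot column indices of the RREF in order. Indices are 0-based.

pivot columns: 0, 1, 2

step 1: normalize row 0 (÷2) = (1, 3/2, 0)
step 2: normalize row 1 (÷-1) = (0, 1, -3)
  row 0: subtract 3/2×row1 = (1, 0, 9/2)
  row 2: subtract 2×row1 = (0, 0, 2)
step 3: normalize row 2 (÷2) = (0, 0, 1)
  row 0: subtract 9/2×row2 = (1, 0, 0)
  row 1: subtract -3×row2 = (0, 1, 0)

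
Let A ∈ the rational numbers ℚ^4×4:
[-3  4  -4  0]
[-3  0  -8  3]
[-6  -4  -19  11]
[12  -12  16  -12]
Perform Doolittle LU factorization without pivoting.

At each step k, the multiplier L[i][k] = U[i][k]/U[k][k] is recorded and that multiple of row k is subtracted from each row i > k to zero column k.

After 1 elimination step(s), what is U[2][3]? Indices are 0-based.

[col 0] pivot -3
  R1 -= 1*R0 → (0, -4, -4, 3)  (L[1][0] := 1)
  R2 -= 2*R0 → (0, -12, -11, 11)  (L[2][0] := 2)
  R3 -= -4*R0 → (0, 4, 0, -12)  (L[3][0] := -4)

U[2][3] = 11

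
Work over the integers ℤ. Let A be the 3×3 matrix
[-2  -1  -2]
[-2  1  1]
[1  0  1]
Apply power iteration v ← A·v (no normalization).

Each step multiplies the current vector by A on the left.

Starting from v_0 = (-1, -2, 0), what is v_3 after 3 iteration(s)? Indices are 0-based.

v_3 = (15, 6, -3)

v_0 = (-1, -2, 0).
v_1 = A·v_0 = (4, 0, -1).
v_2 = A·v_1 = (-6, -9, 3).
v_3 = A·v_2 = (15, 6, -3).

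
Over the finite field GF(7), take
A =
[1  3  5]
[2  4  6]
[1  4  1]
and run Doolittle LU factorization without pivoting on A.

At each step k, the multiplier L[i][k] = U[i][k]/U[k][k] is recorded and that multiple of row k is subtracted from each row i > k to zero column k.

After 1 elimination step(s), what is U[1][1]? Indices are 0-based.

U[1][1] = 5

k=0: U[0][0]=1
  eliminate (1,0): mult=2, new row 1: (0, 5, 3); set L[1][0]=2
  eliminate (2,0): mult=1, new row 2: (0, 1, 3); set L[2][0]=1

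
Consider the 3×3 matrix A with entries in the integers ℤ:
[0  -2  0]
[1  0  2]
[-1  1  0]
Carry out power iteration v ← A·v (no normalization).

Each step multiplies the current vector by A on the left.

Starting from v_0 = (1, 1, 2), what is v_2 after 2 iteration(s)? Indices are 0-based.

v_2 = (-10, -2, 7)

v_0 = (1, 1, 2).
v_1 = A·v_0 = (-2, 5, 0).
v_2 = A·v_1 = (-10, -2, 7).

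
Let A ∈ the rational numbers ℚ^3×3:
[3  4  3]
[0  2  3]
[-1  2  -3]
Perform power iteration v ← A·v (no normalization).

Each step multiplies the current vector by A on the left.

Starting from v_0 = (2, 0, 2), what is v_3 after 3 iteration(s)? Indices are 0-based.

v_3 = (132, 48, -132)

v_0 = (2, 0, 2).
v_1 = A·v_0 = (12, 6, -8).
v_2 = A·v_1 = (36, -12, 24).
v_3 = A·v_2 = (132, 48, -132).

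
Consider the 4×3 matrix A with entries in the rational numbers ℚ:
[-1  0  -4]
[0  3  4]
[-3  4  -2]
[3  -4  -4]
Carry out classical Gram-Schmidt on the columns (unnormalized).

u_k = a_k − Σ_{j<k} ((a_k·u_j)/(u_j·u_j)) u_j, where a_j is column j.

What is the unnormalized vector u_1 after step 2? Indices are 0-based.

Step 1: u_0 = a_0 = (-1, 0, -3, 3).
Step 2: u_1 = a_1 − (-24/19)·u_0 = (-24/19, 3, 4/19, -4/19).

u_1 = (-24/19, 3, 4/19, -4/19)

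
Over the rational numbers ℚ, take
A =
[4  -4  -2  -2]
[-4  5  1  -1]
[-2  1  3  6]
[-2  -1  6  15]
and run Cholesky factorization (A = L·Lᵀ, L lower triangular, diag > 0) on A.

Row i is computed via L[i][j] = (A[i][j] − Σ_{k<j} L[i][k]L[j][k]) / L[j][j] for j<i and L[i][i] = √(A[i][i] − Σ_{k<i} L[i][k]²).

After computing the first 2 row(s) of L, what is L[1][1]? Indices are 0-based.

L[1][1] = 1

Step 1: L[0][0] = √(4) = 2.
  L[1][0] = (-4) / L[0][0] = -2.
Step 2: L[1][1] = √(1) = 1.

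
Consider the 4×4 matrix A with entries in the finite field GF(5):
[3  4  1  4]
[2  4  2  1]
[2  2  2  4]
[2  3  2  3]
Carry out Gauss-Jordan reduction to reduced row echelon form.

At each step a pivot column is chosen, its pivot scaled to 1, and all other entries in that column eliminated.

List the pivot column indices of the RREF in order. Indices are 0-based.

pivot columns: 0, 1, 2, 3

step 1: normalize row 0 (÷3) = (1, 3, 2, 3)
  row 1: subtract 2×row0 = (0, 3, 3, 0)
  row 2: subtract 2×row0 = (0, 1, 3, 3)
  row 3: subtract 2×row0 = (0, 2, 3, 2)
step 2: normalize row 1 (÷3) = (0, 1, 1, 0)
  row 0: subtract 3×row1 = (1, 0, 4, 3)
  row 2: subtract 1×row1 = (0, 0, 2, 3)
  row 3: subtract 2×row1 = (0, 0, 1, 2)
step 3: normalize row 2 (÷2) = (0, 0, 1, 4)
  row 0: subtract 4×row2 = (1, 0, 0, 2)
  row 1: subtract 1×row2 = (0, 1, 0, 1)
  row 3: subtract 1×row2 = (0, 0, 0, 3)
step 4: normalize row 3 (÷3) = (0, 0, 0, 1)
  row 0: subtract 2×row3 = (1, 0, 0, 0)
  row 1: subtract 1×row3 = (0, 1, 0, 0)
  row 2: subtract 4×row3 = (0, 0, 1, 0)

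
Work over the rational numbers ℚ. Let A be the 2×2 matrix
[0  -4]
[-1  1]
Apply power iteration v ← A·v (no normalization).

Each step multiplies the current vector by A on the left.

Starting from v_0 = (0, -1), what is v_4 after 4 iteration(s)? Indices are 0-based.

v_0 = (0, -1).
v_1 = A·v_0 = (4, -1).
v_2 = A·v_1 = (4, -5).
v_3 = A·v_2 = (20, -9).
v_4 = A·v_3 = (36, -29).

v_4 = (36, -29)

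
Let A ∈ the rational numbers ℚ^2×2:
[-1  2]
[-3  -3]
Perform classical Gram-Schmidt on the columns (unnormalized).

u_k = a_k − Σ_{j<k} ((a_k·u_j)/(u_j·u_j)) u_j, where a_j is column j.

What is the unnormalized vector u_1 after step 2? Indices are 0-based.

Step 1: u_0 = a_0 = (-1, -3).
Step 2: u_1 = a_1 − (7/10)·u_0 = (27/10, -9/10).

u_1 = (27/10, -9/10)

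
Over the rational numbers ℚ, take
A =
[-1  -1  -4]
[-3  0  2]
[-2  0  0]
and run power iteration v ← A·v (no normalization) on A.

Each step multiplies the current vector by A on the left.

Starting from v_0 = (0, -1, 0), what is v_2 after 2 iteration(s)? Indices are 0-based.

v_0 = (0, -1, 0).
v_1 = A·v_0 = (1, 0, 0).
v_2 = A·v_1 = (-1, -3, -2).

v_2 = (-1, -3, -2)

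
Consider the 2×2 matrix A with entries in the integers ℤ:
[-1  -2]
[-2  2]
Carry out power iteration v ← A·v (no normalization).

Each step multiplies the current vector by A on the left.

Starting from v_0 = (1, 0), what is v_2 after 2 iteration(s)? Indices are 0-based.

v_0 = (1, 0).
v_1 = A·v_0 = (-1, -2).
v_2 = A·v_1 = (5, -2).

v_2 = (5, -2)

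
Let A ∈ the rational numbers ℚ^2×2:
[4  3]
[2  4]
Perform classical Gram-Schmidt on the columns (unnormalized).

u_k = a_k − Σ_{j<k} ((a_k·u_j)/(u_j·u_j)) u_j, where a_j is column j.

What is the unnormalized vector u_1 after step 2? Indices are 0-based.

u_1 = (-1, 2)

Step 1: u_0 = a_0 = (4, 2).
Step 2: u_1 = a_1 − (1)·u_0 = (-1, 2).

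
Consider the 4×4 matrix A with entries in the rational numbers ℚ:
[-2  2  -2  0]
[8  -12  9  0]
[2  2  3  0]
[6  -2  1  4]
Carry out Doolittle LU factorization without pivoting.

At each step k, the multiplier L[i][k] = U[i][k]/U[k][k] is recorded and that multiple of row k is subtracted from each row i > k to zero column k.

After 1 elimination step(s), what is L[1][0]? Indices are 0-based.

[col 0] pivot -2
  R1 -= -4*R0 → (0, -4, 1, 0)  (L[1][0] := -4)
  R2 -= -1*R0 → (0, 4, 1, 0)  (L[2][0] := -1)
  R3 -= -3*R0 → (0, 4, -5, 4)  (L[3][0] := -3)

L[1][0] = -4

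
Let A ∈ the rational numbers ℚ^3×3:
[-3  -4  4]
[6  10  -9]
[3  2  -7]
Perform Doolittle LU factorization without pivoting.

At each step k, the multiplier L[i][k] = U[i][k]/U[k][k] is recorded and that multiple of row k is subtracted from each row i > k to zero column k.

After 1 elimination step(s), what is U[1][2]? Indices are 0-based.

Step 1: pivot at (0,0) is -3.
  row1 ← row1 − (-2)·row0  ⇒  L[1][0]=-2, U row1=(0, 2, -1)
  row2 ← row2 − (-1)·row0  ⇒  L[2][0]=-1, U row2=(0, -2, -3)

U[1][2] = -1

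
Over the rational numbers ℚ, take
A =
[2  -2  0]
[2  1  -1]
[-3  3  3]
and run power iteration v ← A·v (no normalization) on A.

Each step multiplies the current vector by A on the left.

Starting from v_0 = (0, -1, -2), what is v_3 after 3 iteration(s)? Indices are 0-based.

v_3 = (-24, 48, -54)

v_0 = (0, -1, -2).
v_1 = A·v_0 = (2, 1, -9).
v_2 = A·v_1 = (2, 14, -30).
v_3 = A·v_2 = (-24, 48, -54).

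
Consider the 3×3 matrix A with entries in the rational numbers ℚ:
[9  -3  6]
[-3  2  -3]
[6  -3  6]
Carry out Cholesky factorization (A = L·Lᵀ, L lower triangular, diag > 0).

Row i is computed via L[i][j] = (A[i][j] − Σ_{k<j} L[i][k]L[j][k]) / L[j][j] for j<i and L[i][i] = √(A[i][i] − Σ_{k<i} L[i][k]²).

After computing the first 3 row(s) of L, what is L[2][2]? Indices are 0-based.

L[2][2] = 1

Step 1: L[0][0] = √(9) = 3.
  L[1][0] = (-3) / L[0][0] = -1.
Step 2: L[1][1] = √(1) = 1.
  L[2][0] = (6) / L[0][0] = 2.
  L[2][1] = (-1) / L[1][1] = -1.
Step 3: L[2][2] = √(1) = 1.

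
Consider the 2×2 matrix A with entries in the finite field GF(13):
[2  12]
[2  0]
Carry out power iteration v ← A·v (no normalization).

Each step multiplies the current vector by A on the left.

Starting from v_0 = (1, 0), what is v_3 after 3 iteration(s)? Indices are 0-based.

v_0 = (1, 0).
v_1 = A·v_0 = (2, 2).
v_2 = A·v_1 = (2, 4).
v_3 = A·v_2 = (0, 4).

v_3 = (0, 4)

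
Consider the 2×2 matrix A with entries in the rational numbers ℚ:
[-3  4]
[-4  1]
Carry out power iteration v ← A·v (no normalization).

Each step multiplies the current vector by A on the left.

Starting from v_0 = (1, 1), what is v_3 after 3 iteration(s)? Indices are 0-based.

v_0 = (1, 1).
v_1 = A·v_0 = (1, -3).
v_2 = A·v_1 = (-15, -7).
v_3 = A·v_2 = (17, 53).

v_3 = (17, 53)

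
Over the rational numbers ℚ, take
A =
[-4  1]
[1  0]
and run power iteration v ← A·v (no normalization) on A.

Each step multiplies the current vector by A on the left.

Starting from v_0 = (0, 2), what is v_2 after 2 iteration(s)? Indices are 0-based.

v_2 = (-8, 2)

v_0 = (0, 2).
v_1 = A·v_0 = (2, 0).
v_2 = A·v_1 = (-8, 2).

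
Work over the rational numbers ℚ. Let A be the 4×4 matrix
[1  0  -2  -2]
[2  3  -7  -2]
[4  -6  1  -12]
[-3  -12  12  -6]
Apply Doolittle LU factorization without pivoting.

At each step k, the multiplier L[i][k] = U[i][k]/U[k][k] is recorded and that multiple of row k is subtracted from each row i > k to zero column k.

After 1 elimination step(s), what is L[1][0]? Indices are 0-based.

Step 1: pivot at (0,0) is 1.
  row1 ← row1 − (2)·row0  ⇒  L[1][0]=2, U row1=(0, 3, -3, 2)
  row2 ← row2 − (4)·row0  ⇒  L[2][0]=4, U row2=(0, -6, 9, -4)
  row3 ← row3 − (-3)·row0  ⇒  L[3][0]=-3, U row3=(0, -12, 6, -12)

L[1][0] = 2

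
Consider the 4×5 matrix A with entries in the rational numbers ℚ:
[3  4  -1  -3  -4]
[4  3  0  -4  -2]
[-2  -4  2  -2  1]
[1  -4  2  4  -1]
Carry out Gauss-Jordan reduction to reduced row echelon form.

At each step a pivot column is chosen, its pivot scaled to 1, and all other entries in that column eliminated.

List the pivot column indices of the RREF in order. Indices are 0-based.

pivot(0,0)=3: scale R0 → (1, 4/3, -1/3, -1, -4/3)
  clear (1,0): R1 −= (4)R0 → (0, -7/3, 4/3, 0, 10/3)
  clear (2,0): R2 −= (-2)R0 → (0, -4/3, 4/3, -4, -5/3)
  clear (3,0): R3 −= (1)R0 → (0, -16/3, 7/3, 5, 1/3)
pivot(1,1)=-7/3: scale R1 → (0, 1, -4/7, 0, -10/7)
  clear (0,1): R0 −= (4/3)R1 → (1, 0, 3/7, -1, 4/7)
  clear (2,1): R2 −= (-4/3)R1 → (0, 0, 4/7, -4, -25/7)
  clear (3,1): R3 −= (-16/3)R1 → (0, 0, -5/7, 5, -51/7)
pivot(2,2)=4/7: scale R2 → (0, 0, 1, -7, -25/4)
  clear (0,2): R0 −= (3/7)R2 → (1, 0, 0, 2, 13/4)
  clear (1,2): R1 −= (-4/7)R2 → (0, 1, 0, -4, -5)
  clear (3,2): R3 −= (-5/7)R2 → (0, 0, 0, 0, -47/4)
col 3: no nonzero at/below row 3; advance.
pivot(3,4)=-47/4: scale R3 → (0, 0, 0, 0, 1)
  clear (0,4): R0 −= (13/4)R3 → (1, 0, 0, 2, 0)
  clear (1,4): R1 −= (-5)R3 → (0, 1, 0, -4, 0)
  clear (2,4): R2 −= (-25/4)R3 → (0, 0, 1, -7, 0)

pivot columns: 0, 1, 2, 4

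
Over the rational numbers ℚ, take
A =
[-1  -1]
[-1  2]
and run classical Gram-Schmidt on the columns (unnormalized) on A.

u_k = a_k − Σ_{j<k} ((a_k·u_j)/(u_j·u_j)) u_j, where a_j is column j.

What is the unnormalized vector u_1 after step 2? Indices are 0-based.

Step 1: u_0 = a_0 = (-1, -1).
Step 2: u_1 = a_1 − (-1/2)·u_0 = (-3/2, 3/2).

u_1 = (-3/2, 3/2)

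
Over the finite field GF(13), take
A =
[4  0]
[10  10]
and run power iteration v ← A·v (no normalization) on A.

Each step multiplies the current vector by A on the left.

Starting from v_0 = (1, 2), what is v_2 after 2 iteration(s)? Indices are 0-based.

v_0 = (1, 2).
v_1 = A·v_0 = (4, 4).
v_2 = A·v_1 = (3, 2).

v_2 = (3, 2)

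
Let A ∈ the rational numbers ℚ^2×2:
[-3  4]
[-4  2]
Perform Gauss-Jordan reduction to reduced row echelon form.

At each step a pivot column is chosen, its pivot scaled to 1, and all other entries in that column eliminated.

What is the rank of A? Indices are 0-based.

pivot(0,0)=-3: scale R0 → (1, -4/3)
  clear (1,0): R1 −= (-4)R0 → (0, -10/3)
pivot(1,1)=-10/3: scale R1 → (0, 1)
  clear (0,1): R0 −= (-4/3)R1 → (1, 0)

rank = 2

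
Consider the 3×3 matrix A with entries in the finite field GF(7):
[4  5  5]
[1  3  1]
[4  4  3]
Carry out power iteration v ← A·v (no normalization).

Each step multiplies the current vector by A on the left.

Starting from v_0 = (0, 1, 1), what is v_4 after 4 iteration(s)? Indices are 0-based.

v_0 = (0, 1, 1).
v_1 = A·v_0 = (3, 4, 0).
v_2 = A·v_1 = (4, 1, 0).
v_3 = A·v_2 = (0, 0, 6).
v_4 = A·v_3 = (2, 6, 4).

v_4 = (2, 6, 4)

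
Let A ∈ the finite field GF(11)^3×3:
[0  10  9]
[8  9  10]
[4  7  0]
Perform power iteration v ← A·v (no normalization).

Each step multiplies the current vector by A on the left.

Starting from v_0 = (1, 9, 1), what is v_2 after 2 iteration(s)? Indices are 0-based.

v_0 = (1, 9, 1).
v_1 = A·v_0 = (0, 0, 1).
v_2 = A·v_1 = (9, 10, 0).

v_2 = (9, 10, 0)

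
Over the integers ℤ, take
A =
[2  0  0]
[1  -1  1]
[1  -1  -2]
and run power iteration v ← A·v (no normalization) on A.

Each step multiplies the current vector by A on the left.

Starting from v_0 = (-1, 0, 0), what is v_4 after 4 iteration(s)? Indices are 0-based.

v_4 = (-16, -11, 1)

v_0 = (-1, 0, 0).
v_1 = A·v_0 = (-2, -1, -1).
v_2 = A·v_1 = (-4, -2, 1).
v_3 = A·v_2 = (-8, -1, -4).
v_4 = A·v_3 = (-16, -11, 1).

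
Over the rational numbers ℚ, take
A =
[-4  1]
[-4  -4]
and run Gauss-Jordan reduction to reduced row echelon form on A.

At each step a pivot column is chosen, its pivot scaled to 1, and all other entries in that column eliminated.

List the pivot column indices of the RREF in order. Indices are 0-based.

pivot columns: 0, 1

[1] R0 /= -4  ⇒  (1, -1/4)
     R1 -= -4·R0  ⇒  (0, -5)
[2] R1 /= -5  ⇒  (0, 1)
     R0 -= -1/4·R1  ⇒  (1, 0)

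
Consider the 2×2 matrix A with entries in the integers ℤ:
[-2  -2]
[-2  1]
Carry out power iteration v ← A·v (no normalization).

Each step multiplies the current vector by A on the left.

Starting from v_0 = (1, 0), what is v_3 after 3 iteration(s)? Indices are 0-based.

v_0 = (1, 0).
v_1 = A·v_0 = (-2, -2).
v_2 = A·v_1 = (8, 2).
v_3 = A·v_2 = (-20, -14).

v_3 = (-20, -14)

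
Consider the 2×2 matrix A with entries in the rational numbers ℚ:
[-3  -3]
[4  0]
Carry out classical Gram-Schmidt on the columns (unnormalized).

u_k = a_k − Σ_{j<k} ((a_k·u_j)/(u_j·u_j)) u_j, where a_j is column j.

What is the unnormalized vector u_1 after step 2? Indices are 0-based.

u_1 = (-48/25, -36/25)

Step 1: u_0 = a_0 = (-3, 4).
Step 2: u_1 = a_1 − (9/25)·u_0 = (-48/25, -36/25).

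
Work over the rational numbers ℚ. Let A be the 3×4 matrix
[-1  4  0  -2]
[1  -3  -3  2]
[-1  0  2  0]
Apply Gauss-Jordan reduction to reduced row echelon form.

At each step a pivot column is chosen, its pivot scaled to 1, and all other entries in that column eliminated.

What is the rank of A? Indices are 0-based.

rank = 3

[1] R0 /= -1  ⇒  (1, -4, 0, 2)
     R1 -= 1·R0  ⇒  (0, 1, -3, 0)
     R2 -= -1·R0  ⇒  (0, -4, 2, 2)
[2] R1 /= 1  ⇒  (0, 1, -3, 0)
     R0 -= -4·R1  ⇒  (1, 0, -12, 2)
     R2 -= -4·R1  ⇒  (0, 0, -10, 2)
[3] R2 /= -10  ⇒  (0, 0, 1, -1/5)
     R0 -= -12·R2  ⇒  (1, 0, 0, -2/5)
     R1 -= -3·R2  ⇒  (0, 1, 0, -3/5)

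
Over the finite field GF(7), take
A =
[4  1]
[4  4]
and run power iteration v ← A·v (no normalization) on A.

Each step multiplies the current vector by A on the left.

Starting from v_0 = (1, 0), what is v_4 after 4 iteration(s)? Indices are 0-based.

v_4 = (5, 6)

v_0 = (1, 0).
v_1 = A·v_0 = (4, 4).
v_2 = A·v_1 = (6, 4).
v_3 = A·v_2 = (0, 5).
v_4 = A·v_3 = (5, 6).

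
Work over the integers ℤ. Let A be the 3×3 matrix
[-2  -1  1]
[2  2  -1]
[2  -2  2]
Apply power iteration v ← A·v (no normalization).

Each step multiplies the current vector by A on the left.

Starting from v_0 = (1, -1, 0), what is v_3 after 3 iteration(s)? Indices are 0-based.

v_3 = (0, -6, 36)

v_0 = (1, -1, 0).
v_1 = A·v_0 = (-1, 0, 4).
v_2 = A·v_1 = (6, -6, 6).
v_3 = A·v_2 = (0, -6, 36).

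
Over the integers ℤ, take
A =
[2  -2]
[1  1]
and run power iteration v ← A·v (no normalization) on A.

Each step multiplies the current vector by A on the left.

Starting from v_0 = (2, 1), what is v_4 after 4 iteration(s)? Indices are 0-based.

v_4 = (-34, -11)

v_0 = (2, 1).
v_1 = A·v_0 = (2, 3).
v_2 = A·v_1 = (-2, 5).
v_3 = A·v_2 = (-14, 3).
v_4 = A·v_3 = (-34, -11).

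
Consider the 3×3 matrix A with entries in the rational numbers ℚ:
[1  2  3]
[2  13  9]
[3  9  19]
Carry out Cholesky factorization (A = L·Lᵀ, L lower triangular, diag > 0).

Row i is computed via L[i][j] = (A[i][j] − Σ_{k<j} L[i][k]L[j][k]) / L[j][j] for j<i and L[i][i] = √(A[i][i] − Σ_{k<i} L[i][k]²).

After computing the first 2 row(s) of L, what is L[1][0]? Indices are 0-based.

L[1][0] = 2

Step 1: L[0][0] = √(1) = 1.
  L[1][0] = (2) / L[0][0] = 2.
Step 2: L[1][1] = √(9) = 3.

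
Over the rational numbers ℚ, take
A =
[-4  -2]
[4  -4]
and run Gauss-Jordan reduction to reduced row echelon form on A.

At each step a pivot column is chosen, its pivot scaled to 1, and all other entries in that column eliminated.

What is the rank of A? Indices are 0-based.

[1] R0 /= -4  ⇒  (1, 1/2)
     R1 -= 4·R0  ⇒  (0, -6)
[2] R1 /= -6  ⇒  (0, 1)
     R0 -= 1/2·R1  ⇒  (1, 0)

rank = 2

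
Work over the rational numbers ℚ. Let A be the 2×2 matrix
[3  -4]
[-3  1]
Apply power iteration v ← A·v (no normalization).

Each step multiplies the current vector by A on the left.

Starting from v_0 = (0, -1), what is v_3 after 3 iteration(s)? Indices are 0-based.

v_0 = (0, -1).
v_1 = A·v_0 = (4, -1).
v_2 = A·v_1 = (16, -13).
v_3 = A·v_2 = (100, -61).

v_3 = (100, -61)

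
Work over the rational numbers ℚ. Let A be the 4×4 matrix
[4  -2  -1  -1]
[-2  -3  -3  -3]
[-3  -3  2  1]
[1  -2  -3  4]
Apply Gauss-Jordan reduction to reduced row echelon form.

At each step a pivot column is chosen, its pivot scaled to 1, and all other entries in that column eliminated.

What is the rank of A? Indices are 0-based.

rank = 4

pivot(0,0)=4: scale R0 → (1, -1/2, -1/4, -1/4)
  clear (1,0): R1 −= (-2)R0 → (0, -4, -7/2, -7/2)
  clear (2,0): R2 −= (-3)R0 → (0, -9/2, 5/4, 1/4)
  clear (3,0): R3 −= (1)R0 → (0, -3/2, -11/4, 17/4)
pivot(1,1)=-4: scale R1 → (0, 1, 7/8, 7/8)
  clear (0,1): R0 −= (-1/2)R1 → (1, 0, 3/16, 3/16)
  clear (2,1): R2 −= (-9/2)R1 → (0, 0, 83/16, 67/16)
  clear (3,1): R3 −= (-3/2)R1 → (0, 0, -23/16, 89/16)
pivot(2,2)=83/16: scale R2 → (0, 0, 1, 67/83)
  clear (0,2): R0 −= (3/16)R2 → (1, 0, 0, 3/83)
  clear (1,2): R1 −= (7/8)R2 → (0, 1, 0, 14/83)
  clear (3,2): R3 −= (-23/16)R2 → (0, 0, 0, 558/83)
pivot(3,3)=558/83: scale R3 → (0, 0, 0, 1)
  clear (0,3): R0 −= (3/83)R3 → (1, 0, 0, 0)
  clear (1,3): R1 −= (14/83)R3 → (0, 1, 0, 0)
  clear (2,3): R2 −= (67/83)R3 → (0, 0, 1, 0)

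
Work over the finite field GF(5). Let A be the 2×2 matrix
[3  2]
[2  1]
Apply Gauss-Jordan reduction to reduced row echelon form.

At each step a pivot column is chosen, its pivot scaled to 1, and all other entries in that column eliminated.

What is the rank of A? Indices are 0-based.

step 1: normalize row 0 (÷3) = (1, 4)
  row 1: subtract 2×row0 = (0, 3)
step 2: normalize row 1 (÷3) = (0, 1)
  row 0: subtract 4×row1 = (1, 0)

rank = 2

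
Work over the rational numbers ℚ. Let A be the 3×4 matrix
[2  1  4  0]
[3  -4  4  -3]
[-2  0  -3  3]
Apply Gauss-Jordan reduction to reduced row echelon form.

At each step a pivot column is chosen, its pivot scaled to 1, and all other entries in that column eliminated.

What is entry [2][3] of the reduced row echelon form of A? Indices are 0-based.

[1] R0 /= 2  ⇒  (1, 1/2, 2, 0)
     R1 -= 3·R0  ⇒  (0, -11/2, -2, -3)
     R2 -= -2·R0  ⇒  (0, 1, 1, 3)
[2] R1 /= -11/2  ⇒  (0, 1, 4/11, 6/11)
     R0 -= 1/2·R1  ⇒  (1, 0, 20/11, -3/11)
     R2 -= 1·R1  ⇒  (0, 0, 7/11, 27/11)
[3] R2 /= 7/11  ⇒  (0, 0, 1, 27/7)
     R0 -= 20/11·R2  ⇒  (1, 0, 0, -51/7)
     R1 -= 4/11·R2  ⇒  (0, 1, 0, -6/7)

M[2][3] = 27/7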